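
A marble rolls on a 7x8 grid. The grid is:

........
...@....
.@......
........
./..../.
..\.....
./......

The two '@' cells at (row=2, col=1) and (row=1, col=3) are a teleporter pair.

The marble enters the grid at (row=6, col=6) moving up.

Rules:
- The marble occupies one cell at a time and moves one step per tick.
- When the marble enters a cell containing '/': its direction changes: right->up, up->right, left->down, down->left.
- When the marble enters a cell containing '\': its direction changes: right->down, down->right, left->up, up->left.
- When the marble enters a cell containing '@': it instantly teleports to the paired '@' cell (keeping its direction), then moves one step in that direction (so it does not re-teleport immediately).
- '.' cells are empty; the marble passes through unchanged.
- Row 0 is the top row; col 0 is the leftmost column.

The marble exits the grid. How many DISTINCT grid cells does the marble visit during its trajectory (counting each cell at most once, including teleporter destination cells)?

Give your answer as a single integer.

Step 1: enter (6,6), '.' pass, move up to (5,6)
Step 2: enter (5,6), '.' pass, move up to (4,6)
Step 3: enter (4,6), '/' deflects up->right, move right to (4,7)
Step 4: enter (4,7), '.' pass, move right to (4,8)
Step 5: at (4,8) — EXIT via right edge, pos 4
Distinct cells visited: 4 (path length 4)

Answer: 4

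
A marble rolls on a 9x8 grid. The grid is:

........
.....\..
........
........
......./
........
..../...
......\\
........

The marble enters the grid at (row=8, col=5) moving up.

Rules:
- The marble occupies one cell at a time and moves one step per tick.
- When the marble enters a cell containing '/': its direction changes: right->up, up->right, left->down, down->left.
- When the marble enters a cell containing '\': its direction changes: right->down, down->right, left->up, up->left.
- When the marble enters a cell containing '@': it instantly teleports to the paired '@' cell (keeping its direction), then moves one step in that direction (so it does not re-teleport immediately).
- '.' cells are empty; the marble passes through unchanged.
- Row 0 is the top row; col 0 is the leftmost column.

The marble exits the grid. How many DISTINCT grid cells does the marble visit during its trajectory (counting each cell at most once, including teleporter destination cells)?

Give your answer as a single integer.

Step 1: enter (8,5), '.' pass, move up to (7,5)
Step 2: enter (7,5), '.' pass, move up to (6,5)
Step 3: enter (6,5), '.' pass, move up to (5,5)
Step 4: enter (5,5), '.' pass, move up to (4,5)
Step 5: enter (4,5), '.' pass, move up to (3,5)
Step 6: enter (3,5), '.' pass, move up to (2,5)
Step 7: enter (2,5), '.' pass, move up to (1,5)
Step 8: enter (1,5), '\' deflects up->left, move left to (1,4)
Step 9: enter (1,4), '.' pass, move left to (1,3)
Step 10: enter (1,3), '.' pass, move left to (1,2)
Step 11: enter (1,2), '.' pass, move left to (1,1)
Step 12: enter (1,1), '.' pass, move left to (1,0)
Step 13: enter (1,0), '.' pass, move left to (1,-1)
Step 14: at (1,-1) — EXIT via left edge, pos 1
Distinct cells visited: 13 (path length 13)

Answer: 13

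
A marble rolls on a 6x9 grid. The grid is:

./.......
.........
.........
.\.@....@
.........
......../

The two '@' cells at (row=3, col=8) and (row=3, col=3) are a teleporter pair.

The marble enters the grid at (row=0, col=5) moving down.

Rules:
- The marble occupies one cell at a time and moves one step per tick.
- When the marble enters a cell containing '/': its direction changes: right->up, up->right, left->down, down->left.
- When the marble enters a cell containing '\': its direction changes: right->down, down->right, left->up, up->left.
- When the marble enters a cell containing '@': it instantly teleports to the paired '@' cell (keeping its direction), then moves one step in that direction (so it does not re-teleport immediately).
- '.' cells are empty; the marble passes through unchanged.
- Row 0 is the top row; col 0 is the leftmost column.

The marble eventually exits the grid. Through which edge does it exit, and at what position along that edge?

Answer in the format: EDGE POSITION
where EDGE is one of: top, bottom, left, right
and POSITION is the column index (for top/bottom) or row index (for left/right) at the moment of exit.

Answer: bottom 5

Derivation:
Step 1: enter (0,5), '.' pass, move down to (1,5)
Step 2: enter (1,5), '.' pass, move down to (2,5)
Step 3: enter (2,5), '.' pass, move down to (3,5)
Step 4: enter (3,5), '.' pass, move down to (4,5)
Step 5: enter (4,5), '.' pass, move down to (5,5)
Step 6: enter (5,5), '.' pass, move down to (6,5)
Step 7: at (6,5) — EXIT via bottom edge, pos 5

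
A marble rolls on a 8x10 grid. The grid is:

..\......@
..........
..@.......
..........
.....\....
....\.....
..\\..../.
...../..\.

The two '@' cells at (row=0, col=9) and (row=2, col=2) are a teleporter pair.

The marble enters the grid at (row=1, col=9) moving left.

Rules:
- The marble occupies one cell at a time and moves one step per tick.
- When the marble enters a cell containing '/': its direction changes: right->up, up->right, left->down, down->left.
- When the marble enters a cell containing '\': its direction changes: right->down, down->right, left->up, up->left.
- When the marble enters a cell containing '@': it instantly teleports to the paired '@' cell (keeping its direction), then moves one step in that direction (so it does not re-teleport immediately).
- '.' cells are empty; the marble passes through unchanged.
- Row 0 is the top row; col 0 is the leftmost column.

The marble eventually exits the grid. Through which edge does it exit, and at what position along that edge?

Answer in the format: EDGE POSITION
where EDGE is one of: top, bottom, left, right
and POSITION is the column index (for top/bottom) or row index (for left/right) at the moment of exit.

Step 1: enter (1,9), '.' pass, move left to (1,8)
Step 2: enter (1,8), '.' pass, move left to (1,7)
Step 3: enter (1,7), '.' pass, move left to (1,6)
Step 4: enter (1,6), '.' pass, move left to (1,5)
Step 5: enter (1,5), '.' pass, move left to (1,4)
Step 6: enter (1,4), '.' pass, move left to (1,3)
Step 7: enter (1,3), '.' pass, move left to (1,2)
Step 8: enter (1,2), '.' pass, move left to (1,1)
Step 9: enter (1,1), '.' pass, move left to (1,0)
Step 10: enter (1,0), '.' pass, move left to (1,-1)
Step 11: at (1,-1) — EXIT via left edge, pos 1

Answer: left 1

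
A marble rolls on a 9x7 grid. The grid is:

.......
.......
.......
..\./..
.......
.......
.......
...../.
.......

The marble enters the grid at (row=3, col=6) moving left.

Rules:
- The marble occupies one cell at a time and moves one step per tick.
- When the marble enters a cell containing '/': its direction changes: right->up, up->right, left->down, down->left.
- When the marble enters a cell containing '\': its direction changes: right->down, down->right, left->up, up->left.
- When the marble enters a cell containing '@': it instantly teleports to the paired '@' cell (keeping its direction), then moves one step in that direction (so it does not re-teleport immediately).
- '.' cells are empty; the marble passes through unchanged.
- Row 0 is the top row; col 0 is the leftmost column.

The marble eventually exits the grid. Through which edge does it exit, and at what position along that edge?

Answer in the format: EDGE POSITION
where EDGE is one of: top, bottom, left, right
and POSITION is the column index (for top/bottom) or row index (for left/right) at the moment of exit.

Answer: bottom 4

Derivation:
Step 1: enter (3,6), '.' pass, move left to (3,5)
Step 2: enter (3,5), '.' pass, move left to (3,4)
Step 3: enter (3,4), '/' deflects left->down, move down to (4,4)
Step 4: enter (4,4), '.' pass, move down to (5,4)
Step 5: enter (5,4), '.' pass, move down to (6,4)
Step 6: enter (6,4), '.' pass, move down to (7,4)
Step 7: enter (7,4), '.' pass, move down to (8,4)
Step 8: enter (8,4), '.' pass, move down to (9,4)
Step 9: at (9,4) — EXIT via bottom edge, pos 4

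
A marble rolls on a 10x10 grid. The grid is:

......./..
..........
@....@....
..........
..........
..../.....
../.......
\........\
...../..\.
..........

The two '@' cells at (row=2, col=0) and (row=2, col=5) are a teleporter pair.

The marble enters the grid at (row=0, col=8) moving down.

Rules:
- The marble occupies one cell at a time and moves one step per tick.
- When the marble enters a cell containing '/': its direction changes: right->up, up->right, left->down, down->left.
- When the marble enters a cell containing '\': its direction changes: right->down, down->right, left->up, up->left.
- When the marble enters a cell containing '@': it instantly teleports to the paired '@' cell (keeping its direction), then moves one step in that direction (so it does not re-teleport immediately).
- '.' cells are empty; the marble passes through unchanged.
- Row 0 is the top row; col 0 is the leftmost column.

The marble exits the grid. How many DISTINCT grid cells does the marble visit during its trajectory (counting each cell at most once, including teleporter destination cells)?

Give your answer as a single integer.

Step 1: enter (0,8), '.' pass, move down to (1,8)
Step 2: enter (1,8), '.' pass, move down to (2,8)
Step 3: enter (2,8), '.' pass, move down to (3,8)
Step 4: enter (3,8), '.' pass, move down to (4,8)
Step 5: enter (4,8), '.' pass, move down to (5,8)
Step 6: enter (5,8), '.' pass, move down to (6,8)
Step 7: enter (6,8), '.' pass, move down to (7,8)
Step 8: enter (7,8), '.' pass, move down to (8,8)
Step 9: enter (8,8), '\' deflects down->right, move right to (8,9)
Step 10: enter (8,9), '.' pass, move right to (8,10)
Step 11: at (8,10) — EXIT via right edge, pos 8
Distinct cells visited: 10 (path length 10)

Answer: 10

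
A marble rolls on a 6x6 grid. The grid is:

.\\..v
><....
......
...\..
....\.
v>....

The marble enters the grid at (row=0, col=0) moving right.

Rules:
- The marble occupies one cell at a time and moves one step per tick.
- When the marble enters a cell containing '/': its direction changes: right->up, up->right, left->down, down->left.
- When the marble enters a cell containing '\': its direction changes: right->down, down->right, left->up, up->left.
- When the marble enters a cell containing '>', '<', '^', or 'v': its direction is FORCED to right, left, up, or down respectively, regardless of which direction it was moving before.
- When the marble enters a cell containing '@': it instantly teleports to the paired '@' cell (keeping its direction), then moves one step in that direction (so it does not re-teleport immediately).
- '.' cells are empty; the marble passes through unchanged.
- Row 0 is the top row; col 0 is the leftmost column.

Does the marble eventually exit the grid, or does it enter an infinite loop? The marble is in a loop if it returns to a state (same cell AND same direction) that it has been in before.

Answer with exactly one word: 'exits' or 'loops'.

Answer: loops

Derivation:
Step 1: enter (0,0), '.' pass, move right to (0,1)
Step 2: enter (0,1), '\' deflects right->down, move down to (1,1)
Step 3: enter (1,1), '<' forces down->left, move left to (1,0)
Step 4: enter (1,0), '>' forces left->right, move right to (1,1)
Step 5: enter (1,1), '<' forces right->left, move left to (1,0)
Step 6: at (1,0) dir=left — LOOP DETECTED (seen before)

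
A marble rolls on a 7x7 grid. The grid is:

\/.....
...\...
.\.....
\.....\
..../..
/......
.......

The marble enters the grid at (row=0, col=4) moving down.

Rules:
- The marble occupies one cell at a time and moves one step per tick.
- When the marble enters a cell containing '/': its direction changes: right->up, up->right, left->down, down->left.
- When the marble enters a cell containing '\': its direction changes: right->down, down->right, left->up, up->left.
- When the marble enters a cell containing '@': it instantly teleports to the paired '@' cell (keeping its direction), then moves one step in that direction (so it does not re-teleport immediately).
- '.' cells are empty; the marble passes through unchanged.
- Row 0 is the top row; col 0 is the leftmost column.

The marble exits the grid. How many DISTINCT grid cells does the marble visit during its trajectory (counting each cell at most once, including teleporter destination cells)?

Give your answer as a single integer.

Answer: 9

Derivation:
Step 1: enter (0,4), '.' pass, move down to (1,4)
Step 2: enter (1,4), '.' pass, move down to (2,4)
Step 3: enter (2,4), '.' pass, move down to (3,4)
Step 4: enter (3,4), '.' pass, move down to (4,4)
Step 5: enter (4,4), '/' deflects down->left, move left to (4,3)
Step 6: enter (4,3), '.' pass, move left to (4,2)
Step 7: enter (4,2), '.' pass, move left to (4,1)
Step 8: enter (4,1), '.' pass, move left to (4,0)
Step 9: enter (4,0), '.' pass, move left to (4,-1)
Step 10: at (4,-1) — EXIT via left edge, pos 4
Distinct cells visited: 9 (path length 9)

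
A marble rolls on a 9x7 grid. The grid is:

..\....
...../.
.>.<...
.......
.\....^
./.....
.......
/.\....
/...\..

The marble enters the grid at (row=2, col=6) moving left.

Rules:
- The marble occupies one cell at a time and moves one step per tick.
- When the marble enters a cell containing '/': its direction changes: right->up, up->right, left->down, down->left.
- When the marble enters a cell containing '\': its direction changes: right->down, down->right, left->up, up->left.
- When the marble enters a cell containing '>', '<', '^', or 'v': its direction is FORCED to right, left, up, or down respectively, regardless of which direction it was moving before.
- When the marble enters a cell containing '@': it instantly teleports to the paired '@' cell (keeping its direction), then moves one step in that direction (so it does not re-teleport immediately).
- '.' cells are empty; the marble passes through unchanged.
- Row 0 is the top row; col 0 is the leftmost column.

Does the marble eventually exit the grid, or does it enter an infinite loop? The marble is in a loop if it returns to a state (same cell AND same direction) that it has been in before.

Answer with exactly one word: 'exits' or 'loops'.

Step 1: enter (2,6), '.' pass, move left to (2,5)
Step 2: enter (2,5), '.' pass, move left to (2,4)
Step 3: enter (2,4), '.' pass, move left to (2,3)
Step 4: enter (2,3), '<' forces left->left, move left to (2,2)
Step 5: enter (2,2), '.' pass, move left to (2,1)
Step 6: enter (2,1), '>' forces left->right, move right to (2,2)
Step 7: enter (2,2), '.' pass, move right to (2,3)
Step 8: enter (2,3), '<' forces right->left, move left to (2,2)
Step 9: at (2,2) dir=left — LOOP DETECTED (seen before)

Answer: loops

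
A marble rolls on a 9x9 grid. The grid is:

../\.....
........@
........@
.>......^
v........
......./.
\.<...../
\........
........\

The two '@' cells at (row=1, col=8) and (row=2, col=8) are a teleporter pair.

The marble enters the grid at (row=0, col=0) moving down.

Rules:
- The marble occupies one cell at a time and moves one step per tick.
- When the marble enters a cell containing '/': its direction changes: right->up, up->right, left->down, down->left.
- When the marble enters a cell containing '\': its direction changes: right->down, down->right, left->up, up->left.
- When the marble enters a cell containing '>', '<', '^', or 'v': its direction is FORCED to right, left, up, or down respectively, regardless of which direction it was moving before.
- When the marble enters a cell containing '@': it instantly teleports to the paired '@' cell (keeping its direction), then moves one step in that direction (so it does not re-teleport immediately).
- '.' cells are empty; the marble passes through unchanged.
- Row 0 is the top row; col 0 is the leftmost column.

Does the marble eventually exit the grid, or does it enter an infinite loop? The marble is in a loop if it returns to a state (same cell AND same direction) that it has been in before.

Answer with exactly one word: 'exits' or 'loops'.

Step 1: enter (0,0), '.' pass, move down to (1,0)
Step 2: enter (1,0), '.' pass, move down to (2,0)
Step 3: enter (2,0), '.' pass, move down to (3,0)
Step 4: enter (3,0), '.' pass, move down to (4,0)
Step 5: enter (4,0), 'v' forces down->down, move down to (5,0)
Step 6: enter (5,0), '.' pass, move down to (6,0)
Step 7: enter (6,0), '\' deflects down->right, move right to (6,1)
Step 8: enter (6,1), '.' pass, move right to (6,2)
Step 9: enter (6,2), '<' forces right->left, move left to (6,1)
Step 10: enter (6,1), '.' pass, move left to (6,0)
Step 11: enter (6,0), '\' deflects left->up, move up to (5,0)
Step 12: enter (5,0), '.' pass, move up to (4,0)
Step 13: enter (4,0), 'v' forces up->down, move down to (5,0)
Step 14: at (5,0) dir=down — LOOP DETECTED (seen before)

Answer: loops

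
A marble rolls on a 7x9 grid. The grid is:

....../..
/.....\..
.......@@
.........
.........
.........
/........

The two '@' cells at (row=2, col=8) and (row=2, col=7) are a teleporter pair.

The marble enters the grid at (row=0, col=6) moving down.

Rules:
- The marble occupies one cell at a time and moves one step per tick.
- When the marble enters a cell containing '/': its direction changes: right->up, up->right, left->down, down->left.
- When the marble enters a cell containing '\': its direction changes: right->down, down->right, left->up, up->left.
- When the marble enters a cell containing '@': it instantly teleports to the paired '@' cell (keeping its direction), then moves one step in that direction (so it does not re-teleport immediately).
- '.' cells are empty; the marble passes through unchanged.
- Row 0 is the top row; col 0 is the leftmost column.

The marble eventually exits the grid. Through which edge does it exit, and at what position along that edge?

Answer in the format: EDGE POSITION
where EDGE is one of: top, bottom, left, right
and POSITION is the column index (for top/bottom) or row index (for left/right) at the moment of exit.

Answer: left 0

Derivation:
Step 1: enter (0,6), '/' deflects down->left, move left to (0,5)
Step 2: enter (0,5), '.' pass, move left to (0,4)
Step 3: enter (0,4), '.' pass, move left to (0,3)
Step 4: enter (0,3), '.' pass, move left to (0,2)
Step 5: enter (0,2), '.' pass, move left to (0,1)
Step 6: enter (0,1), '.' pass, move left to (0,0)
Step 7: enter (0,0), '.' pass, move left to (0,-1)
Step 8: at (0,-1) — EXIT via left edge, pos 0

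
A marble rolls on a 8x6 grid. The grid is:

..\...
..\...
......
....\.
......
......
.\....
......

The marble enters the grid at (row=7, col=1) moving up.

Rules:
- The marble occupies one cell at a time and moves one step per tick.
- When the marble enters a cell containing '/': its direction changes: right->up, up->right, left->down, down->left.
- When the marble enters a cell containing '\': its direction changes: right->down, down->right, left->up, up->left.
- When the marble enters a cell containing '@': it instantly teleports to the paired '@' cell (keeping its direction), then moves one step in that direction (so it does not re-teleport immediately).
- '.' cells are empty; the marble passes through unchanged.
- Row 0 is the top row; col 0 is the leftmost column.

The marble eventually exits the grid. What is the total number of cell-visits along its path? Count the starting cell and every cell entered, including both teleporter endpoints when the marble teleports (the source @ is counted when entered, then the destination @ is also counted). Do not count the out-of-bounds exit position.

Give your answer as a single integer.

Answer: 3

Derivation:
Step 1: enter (7,1), '.' pass, move up to (6,1)
Step 2: enter (6,1), '\' deflects up->left, move left to (6,0)
Step 3: enter (6,0), '.' pass, move left to (6,-1)
Step 4: at (6,-1) — EXIT via left edge, pos 6
Path length (cell visits): 3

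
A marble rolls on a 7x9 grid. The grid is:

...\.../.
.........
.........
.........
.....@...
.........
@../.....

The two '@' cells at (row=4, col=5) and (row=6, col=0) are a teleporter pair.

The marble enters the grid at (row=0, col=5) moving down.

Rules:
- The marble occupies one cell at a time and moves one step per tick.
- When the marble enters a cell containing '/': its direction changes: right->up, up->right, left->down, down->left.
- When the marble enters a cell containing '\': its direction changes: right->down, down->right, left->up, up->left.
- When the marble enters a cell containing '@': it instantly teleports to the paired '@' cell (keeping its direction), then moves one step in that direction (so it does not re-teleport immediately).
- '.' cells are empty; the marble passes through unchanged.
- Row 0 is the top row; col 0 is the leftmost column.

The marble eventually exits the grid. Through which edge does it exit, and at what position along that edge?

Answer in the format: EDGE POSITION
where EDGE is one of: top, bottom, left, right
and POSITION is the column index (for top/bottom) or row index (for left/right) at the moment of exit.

Answer: bottom 0

Derivation:
Step 1: enter (0,5), '.' pass, move down to (1,5)
Step 2: enter (1,5), '.' pass, move down to (2,5)
Step 3: enter (2,5), '.' pass, move down to (3,5)
Step 4: enter (3,5), '.' pass, move down to (4,5)
Step 5: enter (4,5), '@' teleport (4,5)->(6,0), also enter (6,0), move down to (7,0)
Step 6: at (7,0) — EXIT via bottom edge, pos 0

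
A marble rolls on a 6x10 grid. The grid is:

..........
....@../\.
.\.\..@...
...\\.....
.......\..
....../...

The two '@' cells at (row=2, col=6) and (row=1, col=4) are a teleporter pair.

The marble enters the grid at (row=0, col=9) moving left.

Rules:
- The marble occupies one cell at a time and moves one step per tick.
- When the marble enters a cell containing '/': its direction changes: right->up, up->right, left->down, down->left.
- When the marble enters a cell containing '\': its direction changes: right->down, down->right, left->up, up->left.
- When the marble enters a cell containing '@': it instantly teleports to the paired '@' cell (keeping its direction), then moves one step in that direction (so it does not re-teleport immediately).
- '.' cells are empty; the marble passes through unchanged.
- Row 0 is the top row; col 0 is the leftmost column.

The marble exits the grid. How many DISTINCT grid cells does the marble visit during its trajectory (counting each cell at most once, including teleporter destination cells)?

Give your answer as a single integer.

Step 1: enter (0,9), '.' pass, move left to (0,8)
Step 2: enter (0,8), '.' pass, move left to (0,7)
Step 3: enter (0,7), '.' pass, move left to (0,6)
Step 4: enter (0,6), '.' pass, move left to (0,5)
Step 5: enter (0,5), '.' pass, move left to (0,4)
Step 6: enter (0,4), '.' pass, move left to (0,3)
Step 7: enter (0,3), '.' pass, move left to (0,2)
Step 8: enter (0,2), '.' pass, move left to (0,1)
Step 9: enter (0,1), '.' pass, move left to (0,0)
Step 10: enter (0,0), '.' pass, move left to (0,-1)
Step 11: at (0,-1) — EXIT via left edge, pos 0
Distinct cells visited: 10 (path length 10)

Answer: 10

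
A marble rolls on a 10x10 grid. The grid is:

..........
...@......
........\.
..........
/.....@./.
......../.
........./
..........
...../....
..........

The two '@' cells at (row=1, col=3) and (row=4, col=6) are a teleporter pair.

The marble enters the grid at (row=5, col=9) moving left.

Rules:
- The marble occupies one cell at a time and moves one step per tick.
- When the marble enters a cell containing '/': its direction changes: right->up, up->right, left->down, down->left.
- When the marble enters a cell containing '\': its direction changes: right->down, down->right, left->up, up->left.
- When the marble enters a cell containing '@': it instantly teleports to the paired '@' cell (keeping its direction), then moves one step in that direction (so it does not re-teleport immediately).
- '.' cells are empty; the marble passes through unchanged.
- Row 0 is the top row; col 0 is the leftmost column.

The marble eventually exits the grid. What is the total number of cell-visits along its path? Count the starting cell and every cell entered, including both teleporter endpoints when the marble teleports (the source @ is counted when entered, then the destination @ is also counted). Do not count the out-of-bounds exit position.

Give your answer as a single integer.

Step 1: enter (5,9), '.' pass, move left to (5,8)
Step 2: enter (5,8), '/' deflects left->down, move down to (6,8)
Step 3: enter (6,8), '.' pass, move down to (7,8)
Step 4: enter (7,8), '.' pass, move down to (8,8)
Step 5: enter (8,8), '.' pass, move down to (9,8)
Step 6: enter (9,8), '.' pass, move down to (10,8)
Step 7: at (10,8) — EXIT via bottom edge, pos 8
Path length (cell visits): 6

Answer: 6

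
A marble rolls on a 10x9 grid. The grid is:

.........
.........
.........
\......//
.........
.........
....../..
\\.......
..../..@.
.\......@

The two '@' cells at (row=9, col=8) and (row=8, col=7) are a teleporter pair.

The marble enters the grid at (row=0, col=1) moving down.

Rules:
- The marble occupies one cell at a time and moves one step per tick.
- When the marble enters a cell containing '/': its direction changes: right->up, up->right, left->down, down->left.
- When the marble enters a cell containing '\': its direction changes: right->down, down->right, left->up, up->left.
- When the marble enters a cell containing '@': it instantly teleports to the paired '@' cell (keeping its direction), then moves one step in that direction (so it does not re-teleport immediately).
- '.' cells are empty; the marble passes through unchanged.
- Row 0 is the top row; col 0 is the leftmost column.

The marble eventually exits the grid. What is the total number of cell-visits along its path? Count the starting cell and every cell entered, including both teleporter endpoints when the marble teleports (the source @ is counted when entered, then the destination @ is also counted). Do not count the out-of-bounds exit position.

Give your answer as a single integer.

Step 1: enter (0,1), '.' pass, move down to (1,1)
Step 2: enter (1,1), '.' pass, move down to (2,1)
Step 3: enter (2,1), '.' pass, move down to (3,1)
Step 4: enter (3,1), '.' pass, move down to (4,1)
Step 5: enter (4,1), '.' pass, move down to (5,1)
Step 6: enter (5,1), '.' pass, move down to (6,1)
Step 7: enter (6,1), '.' pass, move down to (7,1)
Step 8: enter (7,1), '\' deflects down->right, move right to (7,2)
Step 9: enter (7,2), '.' pass, move right to (7,3)
Step 10: enter (7,3), '.' pass, move right to (7,4)
Step 11: enter (7,4), '.' pass, move right to (7,5)
Step 12: enter (7,5), '.' pass, move right to (7,6)
Step 13: enter (7,6), '.' pass, move right to (7,7)
Step 14: enter (7,7), '.' pass, move right to (7,8)
Step 15: enter (7,8), '.' pass, move right to (7,9)
Step 16: at (7,9) — EXIT via right edge, pos 7
Path length (cell visits): 15

Answer: 15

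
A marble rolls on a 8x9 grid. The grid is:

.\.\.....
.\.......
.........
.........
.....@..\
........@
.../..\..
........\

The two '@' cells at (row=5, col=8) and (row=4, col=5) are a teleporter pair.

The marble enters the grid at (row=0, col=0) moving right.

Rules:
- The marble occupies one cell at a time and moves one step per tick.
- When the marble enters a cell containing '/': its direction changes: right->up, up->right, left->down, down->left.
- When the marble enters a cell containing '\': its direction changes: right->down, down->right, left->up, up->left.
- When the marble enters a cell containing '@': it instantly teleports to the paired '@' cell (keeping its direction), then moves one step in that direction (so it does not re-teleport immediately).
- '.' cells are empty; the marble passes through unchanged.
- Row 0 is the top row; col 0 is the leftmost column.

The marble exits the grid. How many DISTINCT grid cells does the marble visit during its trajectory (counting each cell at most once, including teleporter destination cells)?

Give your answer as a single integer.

Step 1: enter (0,0), '.' pass, move right to (0,1)
Step 2: enter (0,1), '\' deflects right->down, move down to (1,1)
Step 3: enter (1,1), '\' deflects down->right, move right to (1,2)
Step 4: enter (1,2), '.' pass, move right to (1,3)
Step 5: enter (1,3), '.' pass, move right to (1,4)
Step 6: enter (1,4), '.' pass, move right to (1,5)
Step 7: enter (1,5), '.' pass, move right to (1,6)
Step 8: enter (1,6), '.' pass, move right to (1,7)
Step 9: enter (1,7), '.' pass, move right to (1,8)
Step 10: enter (1,8), '.' pass, move right to (1,9)
Step 11: at (1,9) — EXIT via right edge, pos 1
Distinct cells visited: 10 (path length 10)

Answer: 10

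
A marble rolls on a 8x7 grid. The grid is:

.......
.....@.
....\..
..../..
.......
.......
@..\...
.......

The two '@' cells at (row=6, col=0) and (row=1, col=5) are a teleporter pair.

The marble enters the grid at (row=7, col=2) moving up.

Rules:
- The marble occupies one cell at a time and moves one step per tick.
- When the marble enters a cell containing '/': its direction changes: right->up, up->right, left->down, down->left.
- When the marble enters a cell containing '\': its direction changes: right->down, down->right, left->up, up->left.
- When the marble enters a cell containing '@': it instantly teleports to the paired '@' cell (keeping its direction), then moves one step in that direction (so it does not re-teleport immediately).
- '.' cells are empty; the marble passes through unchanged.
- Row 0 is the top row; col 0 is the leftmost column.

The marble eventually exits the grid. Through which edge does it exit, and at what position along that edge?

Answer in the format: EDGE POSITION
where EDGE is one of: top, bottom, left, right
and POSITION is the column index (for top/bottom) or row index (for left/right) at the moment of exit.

Step 1: enter (7,2), '.' pass, move up to (6,2)
Step 2: enter (6,2), '.' pass, move up to (5,2)
Step 3: enter (5,2), '.' pass, move up to (4,2)
Step 4: enter (4,2), '.' pass, move up to (3,2)
Step 5: enter (3,2), '.' pass, move up to (2,2)
Step 6: enter (2,2), '.' pass, move up to (1,2)
Step 7: enter (1,2), '.' pass, move up to (0,2)
Step 8: enter (0,2), '.' pass, move up to (-1,2)
Step 9: at (-1,2) — EXIT via top edge, pos 2

Answer: top 2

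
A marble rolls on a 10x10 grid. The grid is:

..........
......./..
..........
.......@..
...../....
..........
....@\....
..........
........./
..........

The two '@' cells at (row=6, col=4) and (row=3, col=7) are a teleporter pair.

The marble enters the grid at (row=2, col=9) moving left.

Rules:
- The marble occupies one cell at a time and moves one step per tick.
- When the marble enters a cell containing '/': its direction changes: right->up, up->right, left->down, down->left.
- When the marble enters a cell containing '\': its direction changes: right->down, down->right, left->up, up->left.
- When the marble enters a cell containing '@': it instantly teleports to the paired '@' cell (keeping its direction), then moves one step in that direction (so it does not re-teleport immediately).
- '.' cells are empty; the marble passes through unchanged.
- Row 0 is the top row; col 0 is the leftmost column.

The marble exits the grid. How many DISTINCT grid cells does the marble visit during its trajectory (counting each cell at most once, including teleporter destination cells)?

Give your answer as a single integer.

Step 1: enter (2,9), '.' pass, move left to (2,8)
Step 2: enter (2,8), '.' pass, move left to (2,7)
Step 3: enter (2,7), '.' pass, move left to (2,6)
Step 4: enter (2,6), '.' pass, move left to (2,5)
Step 5: enter (2,5), '.' pass, move left to (2,4)
Step 6: enter (2,4), '.' pass, move left to (2,3)
Step 7: enter (2,3), '.' pass, move left to (2,2)
Step 8: enter (2,2), '.' pass, move left to (2,1)
Step 9: enter (2,1), '.' pass, move left to (2,0)
Step 10: enter (2,0), '.' pass, move left to (2,-1)
Step 11: at (2,-1) — EXIT via left edge, pos 2
Distinct cells visited: 10 (path length 10)

Answer: 10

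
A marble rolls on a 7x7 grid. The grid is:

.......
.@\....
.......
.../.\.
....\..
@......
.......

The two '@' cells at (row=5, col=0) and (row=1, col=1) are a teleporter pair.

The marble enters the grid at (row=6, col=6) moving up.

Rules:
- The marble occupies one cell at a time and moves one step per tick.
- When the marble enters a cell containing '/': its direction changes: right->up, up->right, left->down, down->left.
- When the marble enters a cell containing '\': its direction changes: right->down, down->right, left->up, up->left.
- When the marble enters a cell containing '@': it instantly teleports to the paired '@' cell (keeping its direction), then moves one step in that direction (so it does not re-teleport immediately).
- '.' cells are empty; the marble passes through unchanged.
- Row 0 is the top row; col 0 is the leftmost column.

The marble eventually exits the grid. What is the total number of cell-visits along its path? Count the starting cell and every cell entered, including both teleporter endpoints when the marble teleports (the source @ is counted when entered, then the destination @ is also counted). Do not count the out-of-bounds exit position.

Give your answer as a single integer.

Step 1: enter (6,6), '.' pass, move up to (5,6)
Step 2: enter (5,6), '.' pass, move up to (4,6)
Step 3: enter (4,6), '.' pass, move up to (3,6)
Step 4: enter (3,6), '.' pass, move up to (2,6)
Step 5: enter (2,6), '.' pass, move up to (1,6)
Step 6: enter (1,6), '.' pass, move up to (0,6)
Step 7: enter (0,6), '.' pass, move up to (-1,6)
Step 8: at (-1,6) — EXIT via top edge, pos 6
Path length (cell visits): 7

Answer: 7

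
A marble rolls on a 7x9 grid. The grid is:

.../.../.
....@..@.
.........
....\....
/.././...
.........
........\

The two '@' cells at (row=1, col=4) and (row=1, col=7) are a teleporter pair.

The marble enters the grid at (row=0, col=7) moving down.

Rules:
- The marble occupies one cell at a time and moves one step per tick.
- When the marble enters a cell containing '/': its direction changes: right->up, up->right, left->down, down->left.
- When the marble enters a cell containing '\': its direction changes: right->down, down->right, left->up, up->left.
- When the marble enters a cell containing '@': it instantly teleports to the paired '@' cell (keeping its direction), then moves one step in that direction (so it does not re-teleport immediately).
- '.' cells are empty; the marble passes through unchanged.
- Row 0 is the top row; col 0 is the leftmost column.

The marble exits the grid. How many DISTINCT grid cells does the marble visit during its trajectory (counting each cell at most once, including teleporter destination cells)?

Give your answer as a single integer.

Answer: 14

Derivation:
Step 1: enter (0,7), '/' deflects down->left, move left to (0,6)
Step 2: enter (0,6), '.' pass, move left to (0,5)
Step 3: enter (0,5), '.' pass, move left to (0,4)
Step 4: enter (0,4), '.' pass, move left to (0,3)
Step 5: enter (0,3), '/' deflects left->down, move down to (1,3)
Step 6: enter (1,3), '.' pass, move down to (2,3)
Step 7: enter (2,3), '.' pass, move down to (3,3)
Step 8: enter (3,3), '.' pass, move down to (4,3)
Step 9: enter (4,3), '/' deflects down->left, move left to (4,2)
Step 10: enter (4,2), '.' pass, move left to (4,1)
Step 11: enter (4,1), '.' pass, move left to (4,0)
Step 12: enter (4,0), '/' deflects left->down, move down to (5,0)
Step 13: enter (5,0), '.' pass, move down to (6,0)
Step 14: enter (6,0), '.' pass, move down to (7,0)
Step 15: at (7,0) — EXIT via bottom edge, pos 0
Distinct cells visited: 14 (path length 14)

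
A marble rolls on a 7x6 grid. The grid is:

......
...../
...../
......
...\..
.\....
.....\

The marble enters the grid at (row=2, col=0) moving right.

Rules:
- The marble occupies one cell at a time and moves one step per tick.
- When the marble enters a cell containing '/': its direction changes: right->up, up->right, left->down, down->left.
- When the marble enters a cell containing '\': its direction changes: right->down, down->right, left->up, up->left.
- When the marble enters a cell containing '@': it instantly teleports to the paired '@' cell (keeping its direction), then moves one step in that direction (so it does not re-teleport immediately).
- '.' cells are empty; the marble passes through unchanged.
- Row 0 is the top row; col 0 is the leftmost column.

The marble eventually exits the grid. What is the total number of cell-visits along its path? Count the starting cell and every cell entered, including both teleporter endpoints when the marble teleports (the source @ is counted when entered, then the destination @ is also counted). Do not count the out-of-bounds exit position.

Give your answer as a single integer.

Answer: 7

Derivation:
Step 1: enter (2,0), '.' pass, move right to (2,1)
Step 2: enter (2,1), '.' pass, move right to (2,2)
Step 3: enter (2,2), '.' pass, move right to (2,3)
Step 4: enter (2,3), '.' pass, move right to (2,4)
Step 5: enter (2,4), '.' pass, move right to (2,5)
Step 6: enter (2,5), '/' deflects right->up, move up to (1,5)
Step 7: enter (1,5), '/' deflects up->right, move right to (1,6)
Step 8: at (1,6) — EXIT via right edge, pos 1
Path length (cell visits): 7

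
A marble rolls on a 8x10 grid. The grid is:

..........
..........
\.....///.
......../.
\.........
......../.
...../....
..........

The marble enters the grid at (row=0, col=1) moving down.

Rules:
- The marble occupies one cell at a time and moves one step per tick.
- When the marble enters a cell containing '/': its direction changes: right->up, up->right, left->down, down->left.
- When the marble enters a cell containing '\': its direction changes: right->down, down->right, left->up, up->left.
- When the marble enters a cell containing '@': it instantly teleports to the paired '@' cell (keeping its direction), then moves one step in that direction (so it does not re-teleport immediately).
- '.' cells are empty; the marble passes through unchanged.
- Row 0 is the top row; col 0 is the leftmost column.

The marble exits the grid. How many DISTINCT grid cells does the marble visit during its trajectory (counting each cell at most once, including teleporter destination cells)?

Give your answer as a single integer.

Answer: 8

Derivation:
Step 1: enter (0,1), '.' pass, move down to (1,1)
Step 2: enter (1,1), '.' pass, move down to (2,1)
Step 3: enter (2,1), '.' pass, move down to (3,1)
Step 4: enter (3,1), '.' pass, move down to (4,1)
Step 5: enter (4,1), '.' pass, move down to (5,1)
Step 6: enter (5,1), '.' pass, move down to (6,1)
Step 7: enter (6,1), '.' pass, move down to (7,1)
Step 8: enter (7,1), '.' pass, move down to (8,1)
Step 9: at (8,1) — EXIT via bottom edge, pos 1
Distinct cells visited: 8 (path length 8)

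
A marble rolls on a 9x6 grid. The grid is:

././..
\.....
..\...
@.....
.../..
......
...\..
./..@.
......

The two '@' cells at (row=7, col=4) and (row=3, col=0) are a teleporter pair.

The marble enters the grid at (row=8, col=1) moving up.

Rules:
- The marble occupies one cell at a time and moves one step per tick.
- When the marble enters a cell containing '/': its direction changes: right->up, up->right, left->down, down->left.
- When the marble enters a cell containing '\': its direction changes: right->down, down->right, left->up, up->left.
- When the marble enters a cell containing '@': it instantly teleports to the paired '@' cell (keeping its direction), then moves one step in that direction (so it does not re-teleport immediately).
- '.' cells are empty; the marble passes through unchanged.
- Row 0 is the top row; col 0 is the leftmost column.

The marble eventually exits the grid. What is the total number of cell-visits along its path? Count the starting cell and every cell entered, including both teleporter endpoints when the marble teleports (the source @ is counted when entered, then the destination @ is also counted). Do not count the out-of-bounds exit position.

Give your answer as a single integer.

Step 1: enter (8,1), '.' pass, move up to (7,1)
Step 2: enter (7,1), '/' deflects up->right, move right to (7,2)
Step 3: enter (7,2), '.' pass, move right to (7,3)
Step 4: enter (7,3), '.' pass, move right to (7,4)
Step 5: enter (7,4), '@' teleport (7,4)->(3,0), also enter (3,0), move right to (3,1)
Step 6: enter (3,1), '.' pass, move right to (3,2)
Step 7: enter (3,2), '.' pass, move right to (3,3)
Step 8: enter (3,3), '.' pass, move right to (3,4)
Step 9: enter (3,4), '.' pass, move right to (3,5)
Step 10: enter (3,5), '.' pass, move right to (3,6)
Step 11: at (3,6) — EXIT via right edge, pos 3
Path length (cell visits): 11

Answer: 11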